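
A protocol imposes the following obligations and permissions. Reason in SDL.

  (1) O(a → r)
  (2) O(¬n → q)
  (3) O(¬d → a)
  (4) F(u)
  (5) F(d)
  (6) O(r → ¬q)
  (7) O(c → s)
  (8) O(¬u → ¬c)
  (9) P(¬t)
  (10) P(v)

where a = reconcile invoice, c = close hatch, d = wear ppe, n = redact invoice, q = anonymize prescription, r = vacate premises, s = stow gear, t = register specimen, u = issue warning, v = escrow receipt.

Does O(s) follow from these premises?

No

Premise 7 is O(c → s), but O(c) is not derivable from the premises, so it does not yield O(s).
No other premise forces O(s). An ideal world satisfying every premise can still have s false, so O(s) is not derivable.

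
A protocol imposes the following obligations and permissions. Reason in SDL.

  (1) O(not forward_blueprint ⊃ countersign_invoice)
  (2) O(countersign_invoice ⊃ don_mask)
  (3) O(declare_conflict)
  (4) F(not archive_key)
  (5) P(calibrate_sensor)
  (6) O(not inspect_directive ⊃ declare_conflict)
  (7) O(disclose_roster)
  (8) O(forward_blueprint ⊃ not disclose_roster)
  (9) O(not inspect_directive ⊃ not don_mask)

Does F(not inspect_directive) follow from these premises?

From premise 7 we have O(disclose_roster).
Premise 8 is O(forward_blueprint ⊃ not disclose_roster); contrapositively O(disclose_roster ⊃ not forward_blueprint). Since O(disclose_roster) holds, K gives O(not forward_blueprint).
Applying K to premise 1 (O(not forward_blueprint ⊃ countersign_invoice)) and O(not forward_blueprint) yields O(countersign_invoice).
Applying K to premise 2 (O(countersign_invoice ⊃ don_mask)) and O(countersign_invoice) yields O(don_mask).
Premise 9, O(not inspect_directive ⊃ not don_mask), contraposes to O(don_mask ⊃ inspect_directive); with O(don_mask) we get O(inspect_directive).
Premises 3, 4, 5, 6 do not contribute to this derivation.
So O(inspect_directive) holds, i.e. F(not inspect_directive). The claim follows.

Yes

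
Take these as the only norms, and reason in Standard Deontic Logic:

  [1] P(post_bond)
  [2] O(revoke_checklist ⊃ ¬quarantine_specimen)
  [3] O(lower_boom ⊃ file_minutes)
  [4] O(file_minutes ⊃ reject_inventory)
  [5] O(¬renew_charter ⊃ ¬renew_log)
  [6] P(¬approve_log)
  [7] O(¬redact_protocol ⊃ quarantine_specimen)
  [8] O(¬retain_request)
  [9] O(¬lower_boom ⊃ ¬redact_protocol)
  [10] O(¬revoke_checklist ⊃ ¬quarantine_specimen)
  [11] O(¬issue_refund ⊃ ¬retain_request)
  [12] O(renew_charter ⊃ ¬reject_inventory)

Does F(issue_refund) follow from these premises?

No

Premise 11 is O(¬issue_refund ⊃ ¬retain_request); even if O(¬retain_request) held, inferring O(¬issue_refund) would be affirming the consequent — invalid.
No other premise forces O(¬issue_refund). An ideal world satisfying every premise can still have issue_refund true, so F(issue_refund) is not derivable.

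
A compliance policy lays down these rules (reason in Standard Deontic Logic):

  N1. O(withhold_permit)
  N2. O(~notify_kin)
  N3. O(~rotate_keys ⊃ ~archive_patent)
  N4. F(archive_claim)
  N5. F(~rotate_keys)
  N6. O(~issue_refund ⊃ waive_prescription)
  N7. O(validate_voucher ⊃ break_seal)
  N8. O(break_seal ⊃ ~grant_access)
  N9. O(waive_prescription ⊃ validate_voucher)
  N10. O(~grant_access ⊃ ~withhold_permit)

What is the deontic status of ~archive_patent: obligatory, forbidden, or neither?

Premise 3 is O(~rotate_keys ⊃ ~archive_patent), but O(~rotate_keys) is not derivable from the premises, so it does not yield O(~archive_patent).
No premise or chain of K-axiom applications forces O(~archive_patent), and none forces O(archive_patent). So ~archive_patent is neither obligatory nor forbidden under these norms.

Neither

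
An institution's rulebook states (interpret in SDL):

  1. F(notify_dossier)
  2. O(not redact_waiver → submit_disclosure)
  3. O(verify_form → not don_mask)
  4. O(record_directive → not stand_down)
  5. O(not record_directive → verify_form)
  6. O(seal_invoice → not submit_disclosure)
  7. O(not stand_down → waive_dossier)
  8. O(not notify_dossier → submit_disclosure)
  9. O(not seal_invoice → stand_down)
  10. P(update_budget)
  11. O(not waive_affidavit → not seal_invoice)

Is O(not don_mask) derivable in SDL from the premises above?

F(notify_dossier) at premise 1 means O(not notify_dossier).
Premise 8 is O(not notify_dossier → submit_disclosure); since O(not notify_dossier), deontic closure gives O(submit_disclosure).
Premise 6, O(seal_invoice → not submit_disclosure), contraposes to O(submit_disclosure → not seal_invoice); with O(submit_disclosure) we get O(not seal_invoice).
Premise 9 is O(not seal_invoice → stand_down); since O(not seal_invoice), deontic closure gives O(stand_down).
Premise 4, O(record_directive → not stand_down), contraposes to O(stand_down → not record_directive); with O(stand_down) we get O(not record_directive).
Applying K to premise 5 (O(not record_directive → verify_form)) and O(not record_directive) yields O(verify_form).
From O(verify_form) and premise 3, O(verify_form → not don_mask), we obtain O(not don_mask).
Premises 2, 7, 10, 11 do not contribute to this derivation.
So O(not don_mask) follows.

Yes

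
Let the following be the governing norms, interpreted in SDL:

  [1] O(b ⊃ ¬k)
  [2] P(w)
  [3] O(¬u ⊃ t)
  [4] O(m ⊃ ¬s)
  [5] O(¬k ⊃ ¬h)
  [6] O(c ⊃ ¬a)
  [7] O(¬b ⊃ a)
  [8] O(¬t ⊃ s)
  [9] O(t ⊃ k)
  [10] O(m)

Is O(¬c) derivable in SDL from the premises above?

Yes

From premise 10 we have O(m).
Premise 4 is O(m ⊃ ¬s); since O(m), deontic closure gives O(¬s).
Premise 8, O(¬t ⊃ s), contraposes to O(¬s ⊃ t); with O(¬s) we get O(t).
Premise 9 is O(t ⊃ k); since O(t), deontic closure gives O(k).
Premise 1 is O(b ⊃ ¬k); contrapositively O(k ⊃ ¬b). Since O(k) holds, K gives O(¬b).
With premise 7, O(¬b ⊃ a), the K-axiom yields O(a).
The contrapositive of premise 6 (O(c ⊃ ¬a)) is O(a ⊃ ¬c), and O(a) is already established, so O(¬c).
Premises 2, 3, 5 do not contribute to this derivation.
So O(¬c) follows.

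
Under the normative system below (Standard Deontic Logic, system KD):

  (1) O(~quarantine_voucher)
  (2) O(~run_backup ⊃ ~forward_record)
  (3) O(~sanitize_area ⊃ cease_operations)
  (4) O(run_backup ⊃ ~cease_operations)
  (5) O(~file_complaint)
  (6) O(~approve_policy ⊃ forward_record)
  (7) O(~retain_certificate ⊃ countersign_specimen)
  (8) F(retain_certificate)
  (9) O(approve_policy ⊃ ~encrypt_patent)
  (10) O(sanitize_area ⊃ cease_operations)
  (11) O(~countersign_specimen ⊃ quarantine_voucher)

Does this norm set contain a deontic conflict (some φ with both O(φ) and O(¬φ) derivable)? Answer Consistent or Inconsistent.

Premise 11 is O(~countersign_specimen ⊃ quarantine_voucher), but O(~countersign_specimen) is not derivable from the premises, so it does not yield O(quarantine_voucher).
So O(quarantine_voucher) is not derivable, and the apparent clash with O(~quarantine_voucher) does not arise.
A world satisfying every obligation exists (e.g. approve_policy=true, cease_operations=true, countersign_specimen=true, encrypt_patent=false, file_complaint=false, forward_record=false, quarantine_voucher=false, retain_certificate=false, run_backup=false, sanitize_area=false); no atom is both obligatory and forbidden, so the set is consistent.

Consistent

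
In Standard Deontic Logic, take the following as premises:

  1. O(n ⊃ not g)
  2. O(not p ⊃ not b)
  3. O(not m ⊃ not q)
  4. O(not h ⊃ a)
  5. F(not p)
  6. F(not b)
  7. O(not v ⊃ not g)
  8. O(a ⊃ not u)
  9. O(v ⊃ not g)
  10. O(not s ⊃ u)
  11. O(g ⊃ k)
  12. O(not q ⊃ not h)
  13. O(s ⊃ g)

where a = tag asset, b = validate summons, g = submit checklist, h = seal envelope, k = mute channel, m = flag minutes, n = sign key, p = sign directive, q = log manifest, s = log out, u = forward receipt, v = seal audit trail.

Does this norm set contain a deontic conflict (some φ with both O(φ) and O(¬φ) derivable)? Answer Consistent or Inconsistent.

Premise 2 is O(not p ⊃ not b), but O(not p) is not derivable from the premises, so it does not yield O(not b).
So O(not b) is not derivable, and the apparent clash with O(b) does not arise.
A world satisfying every obligation exists (e.g. a=false, b=true, g=false, h=true, k=false, m=true, n=false, p=true, q=true, s=false, u=true, v=false); no atom is both obligatory and forbidden, so the set is consistent.

Consistent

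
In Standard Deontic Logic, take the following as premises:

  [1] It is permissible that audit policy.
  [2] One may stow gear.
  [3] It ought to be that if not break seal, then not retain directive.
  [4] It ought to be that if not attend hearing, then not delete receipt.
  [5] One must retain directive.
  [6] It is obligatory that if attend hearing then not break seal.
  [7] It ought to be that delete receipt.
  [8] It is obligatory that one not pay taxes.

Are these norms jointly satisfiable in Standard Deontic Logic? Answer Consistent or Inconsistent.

Inconsistent

Premise 5 gives O(retain_directive).
Premise 3, O(¬break_seal → ¬retain_directive), contraposes to O(retain_directive → break_seal); with O(retain_directive) we get O(break_seal).
Premise 6 is O(attend_hearing → ¬break_seal); contrapositively O(break_seal → ¬attend_hearing). Since O(break_seal) holds, K gives O(¬attend_hearing).
Applying K to premise 4 (O(¬attend_hearing → ¬delete_receipt)) and O(¬attend_hearing) yields O(¬delete_receipt).
Yet premise 7 states O(delete_receipt).
We now have both O(¬delete_receipt) and O(delete_receipt) — delete_receipt is simultaneously obligatory and forbidden, violating the D-axiom.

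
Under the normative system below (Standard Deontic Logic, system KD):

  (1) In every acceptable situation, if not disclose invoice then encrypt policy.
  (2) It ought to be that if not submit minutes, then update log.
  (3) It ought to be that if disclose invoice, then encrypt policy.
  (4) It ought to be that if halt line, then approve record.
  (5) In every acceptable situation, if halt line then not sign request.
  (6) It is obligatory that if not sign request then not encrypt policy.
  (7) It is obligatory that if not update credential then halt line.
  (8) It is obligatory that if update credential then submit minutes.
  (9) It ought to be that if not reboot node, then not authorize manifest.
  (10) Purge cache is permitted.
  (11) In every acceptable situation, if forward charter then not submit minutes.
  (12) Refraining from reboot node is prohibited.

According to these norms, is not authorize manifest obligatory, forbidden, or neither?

Premise 9 is O(¬reboot_node → ¬authorize_manifest), but O(¬reboot_node) is not derivable from the premises, so it does not yield O(¬authorize_manifest).
No premise or chain of K-axiom applications forces O(¬authorize_manifest), and none forces O(authorize_manifest). So ¬authorize_manifest is neither obligatory nor forbidden under these norms.

Neither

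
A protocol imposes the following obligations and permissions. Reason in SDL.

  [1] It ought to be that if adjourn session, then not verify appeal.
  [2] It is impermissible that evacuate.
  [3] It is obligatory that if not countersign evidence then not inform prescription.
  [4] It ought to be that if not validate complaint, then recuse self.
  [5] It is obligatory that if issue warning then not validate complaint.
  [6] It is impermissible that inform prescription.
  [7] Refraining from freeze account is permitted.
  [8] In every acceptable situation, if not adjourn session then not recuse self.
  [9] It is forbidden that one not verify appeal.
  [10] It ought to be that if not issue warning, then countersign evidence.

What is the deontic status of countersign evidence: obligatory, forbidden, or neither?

Obligatory

Premise 9, F(¬verify_appeal), is equivalent to O(verify_appeal).
The contrapositive of premise 1 (O(adjourn_session → ¬verify_appeal)) is O(verify_appeal → ¬adjourn_session), and O(verify_appeal) is already established, so O(¬adjourn_session).
Applying K to premise 8 (O(¬adjourn_session → ¬recuse_self)) and O(¬adjourn_session) yields O(¬recuse_self).
Premise 4, O(¬validate_complaint → recuse_self), contraposes to O(¬recuse_self → validate_complaint); with O(¬recuse_self) we get O(validate_complaint).
Premise 5, O(issue_warning → ¬validate_complaint), contraposes to O(validate_complaint → ¬issue_warning); with O(validate_complaint) we get O(¬issue_warning).
From O(¬issue_warning) and premise 10, O(¬issue_warning → countersign_evidence), we obtain O(countersign_evidence).
Premises 2, 3, 6, 7 do not contribute to this derivation.
Hence countersign_evidence is obligatory.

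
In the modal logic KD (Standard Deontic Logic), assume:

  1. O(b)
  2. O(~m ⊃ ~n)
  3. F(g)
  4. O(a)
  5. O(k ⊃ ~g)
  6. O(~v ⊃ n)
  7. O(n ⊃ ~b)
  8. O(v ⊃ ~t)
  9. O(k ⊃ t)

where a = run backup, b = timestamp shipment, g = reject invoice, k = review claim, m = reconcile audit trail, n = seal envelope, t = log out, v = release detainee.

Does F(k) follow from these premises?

Yes

From premise 1 we have O(b).
Premise 7 is O(n ⊃ ~b); contrapositively O(b ⊃ ~n). Since O(b) holds, K gives O(~n).
Premise 6 is O(~v ⊃ n); contrapositively O(~n ⊃ v). Since O(~n) holds, K gives O(v).
Premise 8 is O(v ⊃ ~t); since O(v), deontic closure gives O(~t).
Premise 9 is O(k ⊃ t); contrapositively O(~t ⊃ ~k). Since O(~t) holds, K gives O(~k).
Premises 2, 3, 4, 5 do not contribute to this derivation.
So O(~k) holds, i.e. F(k). The claim follows.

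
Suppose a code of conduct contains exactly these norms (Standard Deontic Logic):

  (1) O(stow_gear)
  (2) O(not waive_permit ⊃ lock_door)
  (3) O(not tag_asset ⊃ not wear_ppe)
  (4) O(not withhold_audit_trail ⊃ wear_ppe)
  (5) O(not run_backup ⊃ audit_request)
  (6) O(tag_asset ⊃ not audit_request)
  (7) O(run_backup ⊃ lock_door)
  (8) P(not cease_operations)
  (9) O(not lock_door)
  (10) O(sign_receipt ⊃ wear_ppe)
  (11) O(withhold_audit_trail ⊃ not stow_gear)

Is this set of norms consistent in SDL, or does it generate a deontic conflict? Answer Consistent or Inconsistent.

Premise 1 gives O(stow_gear).
The contrapositive of premise 11 (O(withhold_audit_trail ⊃ not stow_gear)) is O(stow_gear ⊃ not withhold_audit_trail), and O(stow_gear) is already established, so O(not withhold_audit_trail).
Premise 4 is O(not withhold_audit_trail ⊃ wear_ppe); since O(not withhold_audit_trail), deontic closure gives O(wear_ppe).
Premise 3 is O(not tag_asset ⊃ not wear_ppe); contrapositively O(wear_ppe ⊃ tag_asset). Since O(wear_ppe) holds, K gives O(tag_asset).
From O(tag_asset) and premise 6, O(tag_asset ⊃ not audit_request), we obtain O(not audit_request).
Premise 5, O(not run_backup ⊃ audit_request), contraposes to O(not audit_request ⊃ run_backup); with O(not audit_request) we get O(run_backup).
Applying K to premise 7 (O(run_backup ⊃ lock_door)) and O(run_backup) yields O(lock_door).
Yet premise 9 states O(not lock_door).
We now have both O(lock_door) and O(not lock_door) — lock_door is simultaneously obligatory and forbidden, violating the D-axiom.

Inconsistent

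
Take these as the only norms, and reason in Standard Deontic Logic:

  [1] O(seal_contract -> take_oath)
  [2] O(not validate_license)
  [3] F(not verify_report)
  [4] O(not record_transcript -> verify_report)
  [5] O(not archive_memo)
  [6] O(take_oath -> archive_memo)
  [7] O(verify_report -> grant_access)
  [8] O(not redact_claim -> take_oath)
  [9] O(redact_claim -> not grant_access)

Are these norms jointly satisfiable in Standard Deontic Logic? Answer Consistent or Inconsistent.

Inconsistent

Premise 3, F(not verify_report), is equivalent to O(verify_report).
With premise 7, O(verify_report -> grant_access), the K-axiom yields O(grant_access).
Premise 9, O(redact_claim -> not grant_access), contraposes to O(grant_access -> not redact_claim); with O(grant_access) we get O(not redact_claim).
Applying K to premise 8 (O(not redact_claim -> take_oath)) and O(not redact_claim) yields O(take_oath).
Applying K to premise 6 (O(take_oath -> archive_memo)) and O(take_oath) yields O(archive_memo).
Yet premise 5 states O(not archive_memo).
We now have both O(archive_memo) and O(not archive_memo) — archive_memo is simultaneously obligatory and forbidden, violating the D-axiom.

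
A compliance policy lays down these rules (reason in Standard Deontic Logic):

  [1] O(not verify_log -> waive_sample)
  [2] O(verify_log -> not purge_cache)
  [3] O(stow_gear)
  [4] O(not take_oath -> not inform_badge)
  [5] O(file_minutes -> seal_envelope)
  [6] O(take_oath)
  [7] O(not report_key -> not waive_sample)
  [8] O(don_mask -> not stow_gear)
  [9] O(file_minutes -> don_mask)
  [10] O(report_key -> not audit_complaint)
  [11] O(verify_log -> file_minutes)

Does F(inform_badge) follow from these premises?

No

Premise 4 is O(not take_oath -> not inform_badge), but O(not take_oath) is not derivable from the premises, so it does not yield O(not inform_badge).
No other premise forces O(not inform_badge). An ideal world satisfying every premise can still have inform_badge true, so F(inform_badge) is not derivable.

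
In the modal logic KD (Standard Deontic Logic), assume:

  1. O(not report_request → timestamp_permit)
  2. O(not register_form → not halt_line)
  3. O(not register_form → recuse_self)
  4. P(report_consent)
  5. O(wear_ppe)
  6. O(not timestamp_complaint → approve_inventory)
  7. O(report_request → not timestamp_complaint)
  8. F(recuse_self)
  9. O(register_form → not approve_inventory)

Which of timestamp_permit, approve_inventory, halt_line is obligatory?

Premise 8 is F(recuse_self), i.e. O(not recuse_self).
Premise 3, O(not register_form → recuse_self), contraposes to O(not recuse_self → register_form); with O(not recuse_self) we get O(register_form).
Premise 9 is O(register_form → not approve_inventory); since O(register_form), deontic closure gives O(not approve_inventory).
Premise 6, O(not timestamp_complaint → approve_inventory), contraposes to O(not approve_inventory → timestamp_complaint); with O(not approve_inventory) we get O(timestamp_complaint).
Premise 7, O(report_request → not timestamp_complaint), contraposes to O(timestamp_complaint → not report_request); with O(timestamp_complaint) we get O(not report_request).
With premise 1, O(not report_request → timestamp_permit), the K-axiom yields O(timestamp_permit).
So O(timestamp_permit) holds — timestamp_permit is obligatory. None of the other listed options is made obligatory by any chain of premises.

timestamp_permit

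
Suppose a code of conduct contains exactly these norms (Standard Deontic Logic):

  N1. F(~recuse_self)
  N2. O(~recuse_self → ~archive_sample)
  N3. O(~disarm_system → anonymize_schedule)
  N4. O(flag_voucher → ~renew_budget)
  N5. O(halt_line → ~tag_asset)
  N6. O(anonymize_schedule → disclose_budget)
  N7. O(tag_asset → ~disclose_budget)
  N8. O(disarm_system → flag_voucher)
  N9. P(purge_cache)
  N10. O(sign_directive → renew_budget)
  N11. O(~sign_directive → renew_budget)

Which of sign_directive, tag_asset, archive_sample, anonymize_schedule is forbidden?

tag_asset

By case analysis on ~sign_directive: premise 11 gives O(~sign_directive → renew_budget) and premise 10 gives O(sign_directive → renew_budget), so O(renew_budget) either way.
The contrapositive of premise 4 (O(flag_voucher → ~renew_budget)) is O(renew_budget → ~flag_voucher), and O(renew_budget) is already established, so O(~flag_voucher).
Premise 8, O(disarm_system → flag_voucher), contraposes to O(~flag_voucher → ~disarm_system); with O(~flag_voucher) we get O(~disarm_system).
With premise 3, O(~disarm_system → anonymize_schedule), the K-axiom yields O(anonymize_schedule).
Applying K to premise 6 (O(anonymize_schedule → disclose_budget)) and O(anonymize_schedule) yields O(disclose_budget).
Premise 7, O(tag_asset → ~disclose_budget), contraposes to O(disclose_budget → ~tag_asset); with O(disclose_budget) we get O(~tag_asset).
So O(~tag_asset) holds, i.e. tag_asset is forbidden. None of the other listed options is forbidden under the premises.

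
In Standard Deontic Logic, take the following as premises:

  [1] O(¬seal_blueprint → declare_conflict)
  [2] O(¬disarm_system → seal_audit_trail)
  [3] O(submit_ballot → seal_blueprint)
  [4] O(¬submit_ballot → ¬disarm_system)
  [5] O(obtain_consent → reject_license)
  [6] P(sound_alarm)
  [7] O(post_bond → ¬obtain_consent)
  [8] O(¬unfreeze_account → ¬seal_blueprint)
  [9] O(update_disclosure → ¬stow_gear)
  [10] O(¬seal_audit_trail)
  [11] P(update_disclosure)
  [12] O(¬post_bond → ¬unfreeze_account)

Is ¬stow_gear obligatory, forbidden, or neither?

Premise 9 is O(update_disclosure → ¬stow_gear), but O(update_disclosure) is not derivable from the premises (the permission P(update_disclosure) asserts only ¬O(¬update_disclosure), not O(update_disclosure)), so it does not yield O(¬stow_gear).
No premise or chain of K-axiom applications forces O(¬stow_gear), and none forces O(stow_gear). So ¬stow_gear is neither obligatory nor forbidden under these norms.

Neither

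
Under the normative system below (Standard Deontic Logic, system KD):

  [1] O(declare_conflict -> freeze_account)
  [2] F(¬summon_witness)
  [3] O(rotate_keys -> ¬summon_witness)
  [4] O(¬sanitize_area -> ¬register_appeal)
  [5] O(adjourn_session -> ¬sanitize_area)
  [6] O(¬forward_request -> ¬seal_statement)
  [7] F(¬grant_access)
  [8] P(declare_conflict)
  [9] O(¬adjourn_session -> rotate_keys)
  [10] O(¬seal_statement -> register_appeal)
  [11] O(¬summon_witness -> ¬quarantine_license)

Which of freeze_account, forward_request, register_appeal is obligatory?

forward_request

Premise 2 is F(¬summon_witness), i.e. O(summon_witness).
The contrapositive of premise 3 (O(rotate_keys -> ¬summon_witness)) is O(summon_witness -> ¬rotate_keys), and O(summon_witness) is already established, so O(¬rotate_keys).
Premise 9 is O(¬adjourn_session -> rotate_keys); contrapositively O(¬rotate_keys -> adjourn_session). Since O(¬rotate_keys) holds, K gives O(adjourn_session).
With premise 5, O(adjourn_session -> ¬sanitize_area), the K-axiom yields O(¬sanitize_area).
Premise 4 is O(¬sanitize_area -> ¬register_appeal); since O(¬sanitize_area), deontic closure gives O(¬register_appeal).
Premise 10, O(¬seal_statement -> register_appeal), contraposes to O(¬register_appeal -> seal_statement); with O(¬register_appeal) we get O(seal_statement).
Premise 6, O(¬forward_request -> ¬seal_statement), contraposes to O(seal_statement -> forward_request); with O(seal_statement) we get O(forward_request).
So O(forward_request) holds — forward_request is obligatory. None of the other listed options is made obligatory by any chain of premises.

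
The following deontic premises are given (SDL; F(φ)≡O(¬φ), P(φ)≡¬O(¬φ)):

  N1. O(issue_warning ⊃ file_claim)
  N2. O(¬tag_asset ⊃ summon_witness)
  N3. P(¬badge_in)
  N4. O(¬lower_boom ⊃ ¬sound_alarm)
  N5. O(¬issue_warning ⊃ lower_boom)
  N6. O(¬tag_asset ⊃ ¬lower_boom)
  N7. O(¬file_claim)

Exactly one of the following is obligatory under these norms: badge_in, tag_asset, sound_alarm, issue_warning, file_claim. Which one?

tag_asset

Premise 7 gives O(¬file_claim).
Premise 1 is O(issue_warning ⊃ file_claim); contrapositively O(¬file_claim ⊃ ¬issue_warning). Since O(¬file_claim) holds, K gives O(¬issue_warning).
With premise 5, O(¬issue_warning ⊃ lower_boom), the K-axiom yields O(lower_boom).
The contrapositive of premise 6 (O(¬tag_asset ⊃ ¬lower_boom)) is O(lower_boom ⊃ tag_asset), and O(lower_boom) is already established, so O(tag_asset).
So O(tag_asset) holds — tag_asset is obligatory. None of the other listed options is made obligatory by any chain of premises.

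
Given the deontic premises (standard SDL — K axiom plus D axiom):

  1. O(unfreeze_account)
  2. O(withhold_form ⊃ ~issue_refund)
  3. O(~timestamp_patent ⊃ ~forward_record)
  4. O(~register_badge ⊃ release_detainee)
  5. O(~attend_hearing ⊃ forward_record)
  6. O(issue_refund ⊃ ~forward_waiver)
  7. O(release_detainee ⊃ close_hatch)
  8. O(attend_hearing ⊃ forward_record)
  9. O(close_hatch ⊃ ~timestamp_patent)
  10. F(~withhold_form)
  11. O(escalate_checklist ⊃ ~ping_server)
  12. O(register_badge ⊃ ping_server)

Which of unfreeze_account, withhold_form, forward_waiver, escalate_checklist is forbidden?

escalate_checklist

Premises 8 and 5 are O(attend_hearing ⊃ forward_record) and O(~attend_hearing ⊃ forward_record); every ideal world satisfies attend_hearing or ~attend_hearing, so in either case forward_record holds — hence O(forward_record).
Premise 3 is O(~timestamp_patent ⊃ ~forward_record); contrapositively O(forward_record ⊃ timestamp_patent). Since O(forward_record) holds, K gives O(timestamp_patent).
Premise 9 is O(close_hatch ⊃ ~timestamp_patent); contrapositively O(timestamp_patent ⊃ ~close_hatch). Since O(timestamp_patent) holds, K gives O(~close_hatch).
Premise 7, O(release_detainee ⊃ close_hatch), contraposes to O(~close_hatch ⊃ ~release_detainee); with O(~close_hatch) we get O(~release_detainee).
Premise 4, O(~register_badge ⊃ release_detainee), contraposes to O(~release_detainee ⊃ register_badge); with O(~release_detainee) we get O(register_badge).
With premise 12, O(register_badge ⊃ ping_server), the K-axiom yields O(ping_server).
Premise 11 is O(escalate_checklist ⊃ ~ping_server); contrapositively O(ping_server ⊃ ~escalate_checklist). Since O(ping_server) holds, K gives O(~escalate_checklist).
So O(~escalate_checklist) holds, i.e. escalate_checklist is forbidden. None of the other listed options is forbidden under the premises.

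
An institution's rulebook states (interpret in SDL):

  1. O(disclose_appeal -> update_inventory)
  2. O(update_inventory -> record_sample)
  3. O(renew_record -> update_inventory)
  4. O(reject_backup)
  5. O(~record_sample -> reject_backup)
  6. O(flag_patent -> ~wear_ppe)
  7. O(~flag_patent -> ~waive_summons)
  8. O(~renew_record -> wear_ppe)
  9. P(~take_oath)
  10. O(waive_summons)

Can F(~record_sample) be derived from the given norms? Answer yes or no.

Premise 10 gives O(waive_summons).
Premise 7 is O(~flag_patent -> ~waive_summons); contrapositively O(waive_summons -> flag_patent). Since O(waive_summons) holds, K gives O(flag_patent).
With premise 6, O(flag_patent -> ~wear_ppe), the K-axiom yields O(~wear_ppe).
The contrapositive of premise 8 (O(~renew_record -> wear_ppe)) is O(~wear_ppe -> renew_record), and O(~wear_ppe) is already established, so O(renew_record).
Premise 3 is O(renew_record -> update_inventory); since O(renew_record), deontic closure gives O(update_inventory).
With premise 2, O(update_inventory -> record_sample), the K-axiom yields O(record_sample).
Premises 1, 4, 5, 9 do not contribute to this derivation.
So O(record_sample) holds, i.e. F(~record_sample). The claim follows.

Yes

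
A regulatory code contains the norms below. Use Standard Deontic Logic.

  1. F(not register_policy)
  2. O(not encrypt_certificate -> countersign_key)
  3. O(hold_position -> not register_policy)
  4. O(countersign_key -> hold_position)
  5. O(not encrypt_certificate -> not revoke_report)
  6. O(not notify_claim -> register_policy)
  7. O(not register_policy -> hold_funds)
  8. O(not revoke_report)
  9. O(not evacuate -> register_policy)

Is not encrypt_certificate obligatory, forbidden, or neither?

Premise 1 is F(not register_policy), i.e. O(register_policy).
Premise 3, O(hold_position -> not register_policy), contraposes to O(register_policy -> not hold_position); with O(register_policy) we get O(not hold_position).
The contrapositive of premise 4 (O(countersign_key -> hold_position)) is O(not hold_position -> not countersign_key), and O(not hold_position) is already established, so O(not countersign_key).
Premise 2, O(not encrypt_certificate -> countersign_key), contraposes to O(not countersign_key -> encrypt_certificate); with O(not countersign_key) we get O(encrypt_certificate).
Premises 5, 6, 7, 8, 9 do not contribute to this derivation.
Thus O(encrypt_certificate), which is F(not encrypt_certificate): not encrypt_certificate is forbidden.

Forbidden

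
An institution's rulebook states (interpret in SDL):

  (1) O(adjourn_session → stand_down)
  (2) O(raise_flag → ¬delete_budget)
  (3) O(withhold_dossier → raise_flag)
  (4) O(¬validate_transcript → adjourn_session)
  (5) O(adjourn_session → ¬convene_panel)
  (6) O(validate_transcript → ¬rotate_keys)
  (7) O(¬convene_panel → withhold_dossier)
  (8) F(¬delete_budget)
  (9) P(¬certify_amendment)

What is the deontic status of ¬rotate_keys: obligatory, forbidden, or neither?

Premise 8 is F(¬delete_budget), i.e. O(delete_budget).
The contrapositive of premise 2 (O(raise_flag → ¬delete_budget)) is O(delete_budget → ¬raise_flag), and O(delete_budget) is already established, so O(¬raise_flag).
Premise 3 is O(withhold_dossier → raise_flag); contrapositively O(¬raise_flag → ¬withhold_dossier). Since O(¬raise_flag) holds, K gives O(¬withhold_dossier).
The contrapositive of premise 7 (O(¬convene_panel → withhold_dossier)) is O(¬withhold_dossier → convene_panel), and O(¬withhold_dossier) is already established, so O(convene_panel).
Premise 5 is O(adjourn_session → ¬convene_panel); contrapositively O(convene_panel → ¬adjourn_session). Since O(convene_panel) holds, K gives O(¬adjourn_session).
The contrapositive of premise 4 (O(¬validate_transcript → adjourn_session)) is O(¬adjourn_session → validate_transcript), and O(¬adjourn_session) is already established, so O(validate_transcript).
Applying K to premise 6 (O(validate_transcript → ¬rotate_keys)) and O(validate_transcript) yields O(¬rotate_keys).
Premises 1, 9 do not contribute to this derivation.
Hence ¬rotate_keys is obligatory.

Obligatory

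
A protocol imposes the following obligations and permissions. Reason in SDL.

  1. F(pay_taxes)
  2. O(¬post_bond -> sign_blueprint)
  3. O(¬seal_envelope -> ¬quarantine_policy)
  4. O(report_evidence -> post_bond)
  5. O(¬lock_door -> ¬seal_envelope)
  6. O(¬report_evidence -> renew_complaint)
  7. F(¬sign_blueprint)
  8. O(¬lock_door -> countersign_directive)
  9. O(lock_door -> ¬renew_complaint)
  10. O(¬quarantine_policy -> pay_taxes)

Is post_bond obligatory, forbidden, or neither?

Premise 1, F(pay_taxes), is equivalent to O(¬pay_taxes).
Premise 10 is O(¬quarantine_policy -> pay_taxes); contrapositively O(¬pay_taxes -> quarantine_policy). Since O(¬pay_taxes) holds, K gives O(quarantine_policy).
The contrapositive of premise 3 (O(¬seal_envelope -> ¬quarantine_policy)) is O(quarantine_policy -> seal_envelope), and O(quarantine_policy) is already established, so O(seal_envelope).
The contrapositive of premise 5 (O(¬lock_door -> ¬seal_envelope)) is O(seal_envelope -> lock_door), and O(seal_envelope) is already established, so O(lock_door).
Applying K to premise 9 (O(lock_door -> ¬renew_complaint)) and O(lock_door) yields O(¬renew_complaint).
The contrapositive of premise 6 (O(¬report_evidence -> renew_complaint)) is O(¬renew_complaint -> report_evidence), and O(¬renew_complaint) is already established, so O(report_evidence).
From O(report_evidence) and premise 4, O(report_evidence -> post_bond), we obtain O(post_bond).
Premises 2, 7, 8 do not contribute to this derivation.
Hence post_bond is obligatory.

Obligatory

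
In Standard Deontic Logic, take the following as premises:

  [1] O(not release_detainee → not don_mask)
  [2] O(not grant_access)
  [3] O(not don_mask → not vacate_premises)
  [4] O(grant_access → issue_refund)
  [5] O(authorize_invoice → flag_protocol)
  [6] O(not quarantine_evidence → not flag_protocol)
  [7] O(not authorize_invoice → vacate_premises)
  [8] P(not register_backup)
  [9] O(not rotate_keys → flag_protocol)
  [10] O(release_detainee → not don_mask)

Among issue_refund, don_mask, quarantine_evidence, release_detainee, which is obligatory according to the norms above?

Premises 1 and 10 cover both cases: O(not release_detainee → not don_mask) and O(release_detainee → not don_mask). Since not release_detainee ∨ release_detainee is a tautology, O(not don_mask) follows.
Applying K to premise 3 (O(not don_mask → not vacate_premises)) and O(not don_mask) yields O(not vacate_premises).
The contrapositive of premise 7 (O(not authorize_invoice → vacate_premises)) is O(not vacate_premises → authorize_invoice), and O(not vacate_premises) is already established, so O(authorize_invoice).
Premise 5 is O(authorize_invoice → flag_protocol); since O(authorize_invoice), deontic closure gives O(flag_protocol).
Premise 6, O(not quarantine_evidence → not flag_protocol), contraposes to O(flag_protocol → quarantine_evidence); with O(flag_protocol) we get O(quarantine_evidence).
So O(quarantine_evidence) holds — quarantine_evidence is obligatory. None of the other listed options is made obligatory by any chain of premises.

quarantine_evidence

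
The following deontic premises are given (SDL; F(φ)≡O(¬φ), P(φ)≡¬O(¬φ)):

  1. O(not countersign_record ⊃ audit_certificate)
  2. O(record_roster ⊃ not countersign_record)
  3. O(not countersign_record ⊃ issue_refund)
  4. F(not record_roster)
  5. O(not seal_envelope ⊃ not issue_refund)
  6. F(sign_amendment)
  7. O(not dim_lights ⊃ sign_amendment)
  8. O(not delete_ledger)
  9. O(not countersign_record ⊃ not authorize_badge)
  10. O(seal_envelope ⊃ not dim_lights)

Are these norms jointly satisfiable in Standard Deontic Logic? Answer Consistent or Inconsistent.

Inconsistent

Premise 6, F(sign_amendment), is equivalent to O(not sign_amendment).
The contrapositive of premise 7 (O(not dim_lights ⊃ sign_amendment)) is O(not sign_amendment ⊃ dim_lights), and O(not sign_amendment) is already established, so O(dim_lights).
Premise 10, O(seal_envelope ⊃ not dim_lights), contraposes to O(dim_lights ⊃ not seal_envelope); with O(dim_lights) we get O(not seal_envelope).
Applying K to premise 5 (O(not seal_envelope ⊃ not issue_refund)) and O(not seal_envelope) yields O(not issue_refund).
Premise 3 is O(not countersign_record ⊃ issue_refund); contrapositively O(not issue_refund ⊃ countersign_record). Since O(not issue_refund) holds, K gives O(countersign_record).
The contrapositive of premise 2 (O(record_roster ⊃ not countersign_record)) is O(countersign_record ⊃ not record_roster), and O(countersign_record) is already established, so O(not record_roster).
Yet premise 4 is F(not record_roster), i.e. O(record_roster).
We now have both O(not record_roster) and O(record_roster) — record_roster is simultaneously obligatory and forbidden, violating the D-axiom.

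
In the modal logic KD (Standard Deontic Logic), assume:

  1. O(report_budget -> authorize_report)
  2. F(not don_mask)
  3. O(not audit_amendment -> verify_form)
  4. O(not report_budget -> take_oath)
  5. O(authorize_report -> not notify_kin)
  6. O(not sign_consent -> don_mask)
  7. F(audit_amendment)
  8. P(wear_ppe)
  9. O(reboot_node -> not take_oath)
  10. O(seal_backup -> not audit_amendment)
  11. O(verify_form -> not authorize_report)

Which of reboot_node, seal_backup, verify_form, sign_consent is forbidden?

reboot_node

Premise 7, F(audit_amendment), is equivalent to O(not audit_amendment).
With premise 3, O(not audit_amendment -> verify_form), the K-axiom yields O(verify_form).
With premise 11, O(verify_form -> not authorize_report), the K-axiom yields O(not authorize_report).
Premise 1 is O(report_budget -> authorize_report); contrapositively O(not authorize_report -> not report_budget). Since O(not authorize_report) holds, K gives O(not report_budget).
With premise 4, O(not report_budget -> take_oath), the K-axiom yields O(take_oath).
Premise 9 is O(reboot_node -> not take_oath); contrapositively O(take_oath -> not reboot_node). Since O(take_oath) holds, K gives O(not reboot_node).
So O(not reboot_node) holds, i.e. reboot_node is forbidden. None of the other listed options is forbidden under the premises.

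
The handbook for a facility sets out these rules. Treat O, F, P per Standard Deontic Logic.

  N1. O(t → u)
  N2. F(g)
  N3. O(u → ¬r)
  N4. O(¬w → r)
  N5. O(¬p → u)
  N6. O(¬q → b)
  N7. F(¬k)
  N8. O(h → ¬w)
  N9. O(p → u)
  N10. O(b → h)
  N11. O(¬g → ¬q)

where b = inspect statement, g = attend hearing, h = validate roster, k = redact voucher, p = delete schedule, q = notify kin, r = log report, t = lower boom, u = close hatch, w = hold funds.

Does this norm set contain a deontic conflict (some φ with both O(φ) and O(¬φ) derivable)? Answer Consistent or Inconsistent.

Inconsistent

By case analysis on p: premise 9 gives O(p → u) and premise 5 gives O(¬p → u), so O(u) either way.
With premise 3, O(u → ¬r), the K-axiom yields O(¬r).
Premise 4, O(¬w → r), contraposes to O(¬r → w); with O(¬r) we get O(w).
Premise 8 is O(h → ¬w); contrapositively O(w → ¬h). Since O(w) holds, K gives O(¬h).
The contrapositive of premise 10 (O(b → h)) is O(¬h → ¬b), and O(¬h) is already established, so O(¬b).
Premise 6, O(¬q → b), contraposes to O(¬b → q); with O(¬b) we get O(q).
Premise 11, O(¬g → ¬q), contraposes to O(q → g); with O(q) we get O(g).
Yet premise 2 is F(g), i.e. O(¬g).
We now have both O(g) and O(¬g) — g is simultaneously obligatory and forbidden, violating the D-axiom.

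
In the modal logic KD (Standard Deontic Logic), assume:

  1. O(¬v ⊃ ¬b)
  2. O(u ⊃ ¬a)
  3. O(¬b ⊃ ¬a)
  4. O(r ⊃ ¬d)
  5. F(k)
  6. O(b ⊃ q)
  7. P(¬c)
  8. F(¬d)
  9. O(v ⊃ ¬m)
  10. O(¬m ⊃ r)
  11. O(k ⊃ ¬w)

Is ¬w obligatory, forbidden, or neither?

Neither

Premise 11 is O(k ⊃ ¬w), but O(k) is not derivable from the premises, so it does not yield O(¬w).
No premise or chain of K-axiom applications forces O(¬w), and none forces O(w). So ¬w is neither obligatory nor forbidden under these norms.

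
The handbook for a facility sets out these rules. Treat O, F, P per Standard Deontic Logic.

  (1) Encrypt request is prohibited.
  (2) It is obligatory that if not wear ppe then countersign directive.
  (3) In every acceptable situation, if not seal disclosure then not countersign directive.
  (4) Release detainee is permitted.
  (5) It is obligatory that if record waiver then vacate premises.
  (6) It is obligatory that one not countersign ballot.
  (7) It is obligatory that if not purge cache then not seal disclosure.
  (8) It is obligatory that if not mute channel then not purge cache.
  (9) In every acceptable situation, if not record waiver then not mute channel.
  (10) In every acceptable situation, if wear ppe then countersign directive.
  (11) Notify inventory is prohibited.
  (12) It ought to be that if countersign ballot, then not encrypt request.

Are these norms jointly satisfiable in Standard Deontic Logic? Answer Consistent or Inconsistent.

Premise 12 is O(countersign_ballot → ¬encrypt_request); even if O(¬encrypt_request) held, inferring O(countersign_ballot) would be affirming the consequent — invalid.
So O(countersign_ballot) is not derivable, and the apparent clash with O(¬countersign_ballot) does not arise.
A world satisfying every obligation exists (e.g. countersign_ballot=false, countersign_directive=true, encrypt_request=false, mute_channel=true, notify_inventory=false, purge_cache=true, record_waiver=true, release_detainee=false, seal_disclosure=true, vacate_premises=true, wear_ppe=false); no atom is both obligatory and forbidden, so the set is consistent.

Consistent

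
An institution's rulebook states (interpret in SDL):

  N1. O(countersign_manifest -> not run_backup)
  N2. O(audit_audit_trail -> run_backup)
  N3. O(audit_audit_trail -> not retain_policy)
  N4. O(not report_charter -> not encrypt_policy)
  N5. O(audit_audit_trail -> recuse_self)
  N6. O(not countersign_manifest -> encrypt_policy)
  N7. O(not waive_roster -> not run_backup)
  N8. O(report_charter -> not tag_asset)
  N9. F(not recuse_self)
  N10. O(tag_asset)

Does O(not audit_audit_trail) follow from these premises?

Yes

Premise 10 states O(tag_asset) outright.
The contrapositive of premise 8 (O(report_charter -> not tag_asset)) is O(tag_asset -> not report_charter), and O(tag_asset) is already established, so O(not report_charter).
From O(not report_charter) and premise 4, O(not report_charter -> not encrypt_policy), we obtain O(not encrypt_policy).
The contrapositive of premise 6 (O(not countersign_manifest -> encrypt_policy)) is O(not encrypt_policy -> countersign_manifest), and O(not encrypt_policy) is already established, so O(countersign_manifest).
Applying K to premise 1 (O(countersign_manifest -> not run_backup)) and O(countersign_manifest) yields O(not run_backup).
The contrapositive of premise 2 (O(audit_audit_trail -> run_backup)) is O(not run_backup -> not audit_audit_trail), and O(not run_backup) is already established, so O(not audit_audit_trail).
Premises 3, 5, 7, 9 do not contribute to this derivation.
So O(not audit_audit_trail) follows.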